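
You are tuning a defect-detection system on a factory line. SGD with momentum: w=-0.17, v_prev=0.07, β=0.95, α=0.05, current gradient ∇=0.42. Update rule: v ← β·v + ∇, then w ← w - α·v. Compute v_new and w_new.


v_new = 0.95·0.07 + 0.42 = 0.0665 + 0.42 = 0.4865
w_new = -0.17 - 0.05·0.4865 = -0.17 - 0.024325 = -0.194325

v_new=0.4865, w_new=-0.194325


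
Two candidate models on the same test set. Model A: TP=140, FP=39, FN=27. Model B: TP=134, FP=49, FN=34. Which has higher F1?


Model A: P=140/179=0.7821, R=140/167=0.8383, F1=2PR/(P+R)=2TP/(2TP+FP+FN)=280/346=0.8092
Model B: P=134/183=0.7322, R=134/168=0.7976, F1=2PR/(P+R)=2TP/(2TP+FP+FN)=268/351=0.7635
0.8092 > 0.7635 → Model A

Model A


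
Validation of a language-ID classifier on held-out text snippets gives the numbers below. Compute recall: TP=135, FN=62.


Recall = TP/(TP+FN)
= 135/(135+62)
= 135/197 = 68.53%

68.53%


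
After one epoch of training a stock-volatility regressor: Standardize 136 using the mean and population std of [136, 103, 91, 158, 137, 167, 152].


μ = 134.8571, σ = 26.2048
z = (136 - 134.8571)/26.2048 = 0.0436

0.0436


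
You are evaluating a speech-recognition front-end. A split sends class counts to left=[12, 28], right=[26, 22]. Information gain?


Parent = [38, 50], H_parent = 0.9865
H_left = 0.8813 (n=40), H_right = 0.995 (n=48)
H_children = (40/88)·0.8813 + (48/88)·0.995 = 0.9433
IG = 0.9865 - 0.9433 = 0.0432

0.0432


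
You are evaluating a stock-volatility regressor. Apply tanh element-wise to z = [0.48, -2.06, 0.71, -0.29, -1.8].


tanh(0.48) = 0.4462
tanh(-2.06) = -0.968
tanh(0.71) = 0.6107
tanh(-0.29) = -0.2821
tanh(-1.8) = -0.9468
result = [0.4462, -0.968, 0.6107, -0.2821, -0.9468]

[0.4462, -0.968, 0.6107, -0.2821, -0.9468]


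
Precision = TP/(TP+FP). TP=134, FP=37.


Precision = TP/(TP+FP)
= 134/(134+37)
= 134/171 = 78.36%

78.36%


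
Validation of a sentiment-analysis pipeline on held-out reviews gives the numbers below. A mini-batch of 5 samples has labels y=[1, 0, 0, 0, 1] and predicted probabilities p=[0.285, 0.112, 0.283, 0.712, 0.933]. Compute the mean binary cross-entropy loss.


L[0] = -ln(0.285) = 1.2553
L[1] = -ln(1-0.112) = -ln(0.888) = 0.1188
L[2] = -ln(1-0.283) = -ln(0.717) = 0.3327
L[3] = -ln(1-0.712) = -ln(0.288) = 1.2448
L[4] = -ln(0.933) = 0.0694
mean = (1.2553 + 0.1188 + 0.3327 + 1.2448 + 0.0694)/5 = 0.6042

0.6042


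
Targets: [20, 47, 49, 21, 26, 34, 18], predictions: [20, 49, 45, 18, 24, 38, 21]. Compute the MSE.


Squared errors: (20-20)²=0, (47-49)²=4, (49-45)²=16, (21-18)²=9, (26-24)²=4, (34-38)²=16, (18-21)²=9
Sum = 58
MSE = 58/7 = 58/7

58/7


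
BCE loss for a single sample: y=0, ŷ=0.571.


BCE = -[y·ln(p) + (1-y)·ln(1-p)]
= -0 - 1·ln(1-0.571)
= -ln(0.429) = 0.8463

0.8463


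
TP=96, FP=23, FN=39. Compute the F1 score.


Precision = 96/119 = 0.8067
Recall = 96/135 = 0.7111
F1 = 2·P·R/(P+R) = 2·TP/(2·TP+FP+FN) = 192/(192+23+39) = 192/254 = 0.7559

0.7559


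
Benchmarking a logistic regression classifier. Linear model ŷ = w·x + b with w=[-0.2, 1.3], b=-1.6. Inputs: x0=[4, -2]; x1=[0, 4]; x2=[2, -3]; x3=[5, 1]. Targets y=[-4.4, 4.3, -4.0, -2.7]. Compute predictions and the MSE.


ŷ0 = (-0.2)·(4) + (1.3)·(-2) - 1.6 = -5.0
ŷ1 = (-0.2)·(0) + (1.3)·(4) - 1.6 = 3.6
ŷ2 = (-0.2)·(2) + (1.3)·(-3) - 1.6 = -5.9
ŷ3 = (-0.2)·(5) + (1.3)·(1) - 1.6 = -1.3
errors² = [0.36, 0.49, 3.61, 1.96]
MSE = 6.4200/4 = 1.605

1.605


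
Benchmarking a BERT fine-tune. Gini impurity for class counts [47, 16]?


Probabilities: [47/63, 16/63] ≈ [0.746, 0.254]
Σpᵢ² = (2209 + 256)/63² = 2465/3969
Gini = 1 - Σpᵢ² = 1 - 2465/3969 = 0.3789

0.3789


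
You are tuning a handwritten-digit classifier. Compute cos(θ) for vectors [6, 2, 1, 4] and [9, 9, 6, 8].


A·B = 6·9 + 2·9 + 1·6 + 4·8 = 110
‖A‖ = √57 = 7.5498, ‖B‖ = √262 = 16.1864
cos = 110/(√57·√262) = 110/√14934 = 0.9001

0.9001


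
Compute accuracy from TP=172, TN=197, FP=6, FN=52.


Accuracy = (TP+TN)/(TP+TN+FP+FN)
= (172+197)/(427)
= 369/427 = 86.42%

86.42%


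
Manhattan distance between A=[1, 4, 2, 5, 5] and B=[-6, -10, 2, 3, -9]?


d = |1+ 6| + |4+ 10| + |2-2| + |5-3| + |5+ 9|
  = 7 + 14 + 0 + 2 + 14
  = 37

37


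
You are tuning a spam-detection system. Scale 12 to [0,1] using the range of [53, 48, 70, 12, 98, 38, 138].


min=12, max=138
(12-12)/(138-12) = 0/126 = 0.0

0.0


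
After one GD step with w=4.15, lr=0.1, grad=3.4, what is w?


w_new = w - α·∇
= 4.15 - 0.1·3.4
= 4.15 - 0.34
= 3.81

3.81


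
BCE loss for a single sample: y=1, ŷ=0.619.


BCE = -[y·ln(p) + (1-y)·ln(1-p)]
= -1·ln(0.619) - 0
= -ln(0.619) = 0.4797

0.4797


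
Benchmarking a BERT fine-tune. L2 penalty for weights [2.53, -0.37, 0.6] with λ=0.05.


‖w‖₂² = (2.53)² + (-0.37)² + (0.6)²
     = 6.4009 + 0.1369 + 0.36
     = 6.8978
λ·‖w‖₂² = 0.05·6.8978 = 0.34489

0.34489


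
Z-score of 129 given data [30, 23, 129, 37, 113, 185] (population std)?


μ = 86.1667, σ = 60.3943
z = (129 - 86.1667)/60.3943 = 0.7092

0.7092


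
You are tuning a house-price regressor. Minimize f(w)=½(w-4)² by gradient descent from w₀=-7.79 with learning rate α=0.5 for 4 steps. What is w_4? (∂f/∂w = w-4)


step 1: grad = -7.79-4 = -11.79; w = -7.79 - 0.5·(-11.79) = -1.895
step 2: grad = -1.895-4 = -5.895; w = -1.895 - 0.5·(-5.895) = 1.0525
step 3: grad = 1.0525-4 = -2.9475; w = 1.0525 - 0.5·(-2.9475) = 2.52625
step 4: grad = 2.52625-4 = -1.47375; w = 2.52625 - 0.5·(-1.47375) = 3.263125

3.263125


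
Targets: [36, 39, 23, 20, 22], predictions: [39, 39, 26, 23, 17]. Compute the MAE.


Absolute errors: |36-39|=3, |39-39|=0, |23-26|=3, |20-23|=3, |22-17|=5
Sum = 14
MAE = 14/5 = 14/5

14/5


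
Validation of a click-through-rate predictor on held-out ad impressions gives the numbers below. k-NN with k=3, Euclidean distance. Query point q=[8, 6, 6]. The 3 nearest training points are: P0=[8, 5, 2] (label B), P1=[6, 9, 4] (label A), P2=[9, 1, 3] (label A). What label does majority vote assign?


d(q,P0) = 4.1231  (label B)
d(q,P1) = 4.1231  (label A)
d(q,P2) = 5.9161  (label A)
Votes: A=2, B=1
Majority → A

A


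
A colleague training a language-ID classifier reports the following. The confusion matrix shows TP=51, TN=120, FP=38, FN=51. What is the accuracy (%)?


Accuracy = (TP+TN)/(TP+TN+FP+FN)
= (51+120)/(260)
= 171/260 = 65.77%

65.77%


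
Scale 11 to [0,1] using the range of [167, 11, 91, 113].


min=11, max=167
(11-11)/(167-11) = 0/156 = 0.0

0.0


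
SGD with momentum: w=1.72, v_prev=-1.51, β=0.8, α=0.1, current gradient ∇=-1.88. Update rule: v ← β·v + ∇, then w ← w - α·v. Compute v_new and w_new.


v_new = 0.8·-1.51 - 1.88 = -1.208 - 1.88 = -3.088
w_new = 1.72 - 0.1·-3.088 = 1.72 + 0.3088 = 2.0288

v_new=-3.088, w_new=2.0288


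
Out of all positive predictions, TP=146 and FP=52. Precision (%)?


Precision = TP/(TP+FP)
= 146/(146+52)
= 146/198 = 73.74%

73.74%


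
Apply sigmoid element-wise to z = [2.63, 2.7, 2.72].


σ(2.63) = 1/(1+e^-2.63) = 0.9328
σ(2.7) = 1/(1+e^-2.7) = 0.937
σ(2.72) = 1/(1+e^-2.72) = 0.9382
result = [0.9328, 0.937, 0.9382]

[0.9328, 0.937, 0.9382]


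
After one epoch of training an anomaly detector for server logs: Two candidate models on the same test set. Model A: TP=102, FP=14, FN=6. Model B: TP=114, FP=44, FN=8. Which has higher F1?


Model A: P=102/116=0.8793, R=102/108=0.9444, F1=2PR/(P+R)=2TP/(2TP+FP+FN)=204/224=0.9107
Model B: P=114/158=0.7215, R=114/122=0.9344, F1=2PR/(P+R)=2TP/(2TP+FP+FN)=228/280=0.8143
0.9107 > 0.8143 → Model A

Model A


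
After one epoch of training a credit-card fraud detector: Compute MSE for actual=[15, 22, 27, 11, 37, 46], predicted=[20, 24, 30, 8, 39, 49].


Squared errors: (15-20)²=25, (22-24)²=4, (27-30)²=9, (11-8)²=9, (37-39)²=4, (46-49)²=9
Sum = 60
MSE = 60/6 = 10

10


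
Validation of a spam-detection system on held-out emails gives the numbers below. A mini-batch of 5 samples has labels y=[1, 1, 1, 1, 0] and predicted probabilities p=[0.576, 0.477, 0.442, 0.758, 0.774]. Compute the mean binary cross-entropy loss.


L[0] = -ln(0.576) = 0.5516
L[1] = -ln(0.477) = 0.7402
L[2] = -ln(0.442) = 0.8164
L[3] = -ln(0.758) = 0.2771
L[4] = -ln(1-0.774) = -ln(0.226) = 1.4872
mean = (0.5516 + 0.7402 + 0.8164 + 0.2771 + 1.4872)/5 = 0.7745

0.7745


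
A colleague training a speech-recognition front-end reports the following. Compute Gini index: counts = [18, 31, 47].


Probabilities: [18/96, 31/96, 47/96] ≈ [0.1875, 0.3229, 0.4896]
Σpᵢ² = (324 + 961 + 2209)/96² = 3494/9216
Gini = 1 - Σpᵢ² = 1 - 3494/9216 = 0.6209

0.6209


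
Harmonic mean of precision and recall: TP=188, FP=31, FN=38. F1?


Precision = 188/219 = 0.8584
Recall = 188/226 = 0.8319
F1 = 2·P·R/(P+R) = 2·TP/(2·TP+FP+FN) = 376/(376+31+38) = 376/445 = 0.8449

0.8449


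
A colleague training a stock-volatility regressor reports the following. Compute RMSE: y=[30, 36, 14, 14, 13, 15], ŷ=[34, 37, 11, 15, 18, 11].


MSE = 68/6 = 11.3333
RMSE = √(68/6) = 3.3665

3.3665


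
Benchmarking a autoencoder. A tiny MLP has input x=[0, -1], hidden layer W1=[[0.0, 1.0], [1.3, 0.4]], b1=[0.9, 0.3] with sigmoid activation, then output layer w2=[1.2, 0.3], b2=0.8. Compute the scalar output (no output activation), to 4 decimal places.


z1[0] = (0.0)·(0) + (1.0)·(-1) + 0.9 = -0.1
z1[1] = (1.3)·(0) + (0.4)·(-1) + 0.3 = -0.1
h = sigmoid(z1) = [0.475, 0.475]
output = (1.2)·(0.475) + (0.3)·(0.475) + 0.8 = 1.5125

1.5125


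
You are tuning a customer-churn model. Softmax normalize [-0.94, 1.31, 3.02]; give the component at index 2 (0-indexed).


Exponentials: e^-0.94=0.3906, e^1.31=3.7062, e^3.02=20.4913
Sum = 24.5881
Softmax = [0.0159, 0.1507, 0.8334]
p[2] = 20.4913/24.5881 = 0.8334

0.8334


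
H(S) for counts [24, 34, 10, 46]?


Probabilities: [24/114, 34/114, 10/114, 46/114] ≈ [0.2105, 0.2982, 0.0877, 0.4035]
H = -((24/114)·log₂(24/114) + (34/114)·log₂(34/114) + (10/114)·log₂(10/114) + (46/114)·log₂(46/114))
  = 1.8301 bits

1.8301 bits


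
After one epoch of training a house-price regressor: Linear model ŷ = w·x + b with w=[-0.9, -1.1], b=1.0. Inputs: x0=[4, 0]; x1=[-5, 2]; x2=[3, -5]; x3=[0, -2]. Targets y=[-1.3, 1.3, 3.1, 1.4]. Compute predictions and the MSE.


ŷ0 = (-0.9)·(4) + (-1.1)·(0) + 1.0 = -2.6
ŷ1 = (-0.9)·(-5) + (-1.1)·(2) + 1.0 = 3.3
ŷ2 = (-0.9)·(3) + (-1.1)·(-5) + 1.0 = 3.8
ŷ3 = (-0.9)·(0) + (-1.1)·(-2) + 1.0 = 3.2
errors² = [1.69, 4.0, 0.49, 3.24]
MSE = 9.4200/4 = 2.355

2.355


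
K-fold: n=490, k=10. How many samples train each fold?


Fold size = 490/10 = 49
Training per fold = 490 - 49 = 441

441


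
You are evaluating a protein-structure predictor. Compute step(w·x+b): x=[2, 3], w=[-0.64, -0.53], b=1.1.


z = (2)·(-0.64) + (3)·(-0.53) + 1.1
  = -1.77
step(z) = 0 (z<0)

0


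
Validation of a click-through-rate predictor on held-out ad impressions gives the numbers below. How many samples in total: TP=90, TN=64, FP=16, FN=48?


Total = TP + TN + FP + FN
= 90 + 64 + 16 + 48
= 218
(Predicted positive: 106, predicted negative: 112)

218


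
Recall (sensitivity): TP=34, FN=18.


Recall = TP/(TP+FN)
= 34/(34+18)
= 34/52 = 65.38%

65.38%


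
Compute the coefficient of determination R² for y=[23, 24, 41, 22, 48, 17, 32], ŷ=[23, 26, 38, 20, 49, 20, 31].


ȳ = 29.5714
SS_res = Σ(y-ŷ)² = 28
SS_tot = Σ(y-ȳ)² = 765.71
R² = 1 - SS_res/SS_tot = 1 - 0.0366 = 0.9634

0.9634


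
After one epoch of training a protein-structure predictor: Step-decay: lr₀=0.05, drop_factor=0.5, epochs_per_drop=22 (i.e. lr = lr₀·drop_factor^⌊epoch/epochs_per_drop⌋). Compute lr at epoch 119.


n_drops = ⌊119/22⌋ = 5
lr = 0.05·0.5^5 = 0.05·0.03125 = 0.0015625

0.0015625


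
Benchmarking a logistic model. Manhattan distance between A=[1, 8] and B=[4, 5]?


d = |1-4| + |8-5|
  = 3 + 3
  = 6

6


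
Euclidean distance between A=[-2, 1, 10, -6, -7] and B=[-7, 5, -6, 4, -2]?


d = √((-2+ 7)² + (1-5)² + (10+ 6)² + (-6-4)² + (-7+ 2)²)
  = √(25 + 16 + 256 + 100 + 25)
  = √422 = 20.5426

20.5426


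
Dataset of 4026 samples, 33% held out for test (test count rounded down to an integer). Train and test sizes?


Test = ⌊4026·33/100⌋ = 1328
Train = 4026 - 1328 = 2698

Train: 2698, Test: 1328


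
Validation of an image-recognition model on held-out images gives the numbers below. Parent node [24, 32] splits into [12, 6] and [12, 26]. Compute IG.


Parent = [24, 32], H_parent = 0.9852
H_left = 0.9183 (n=18), H_right = 0.8997 (n=38)
H_children = (18/56)·0.9183 + (38/56)·0.8997 = 0.9057
IG = 0.9852 - 0.9057 = 0.0795

0.0795


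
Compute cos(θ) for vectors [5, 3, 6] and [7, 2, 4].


A·B = 5·7 + 3·2 + 6·4 = 65
‖A‖ = √70 = 8.3666, ‖B‖ = √69 = 8.3066
cos = 65/(√70·√69) = 65/√4830 = 0.9353

0.9353


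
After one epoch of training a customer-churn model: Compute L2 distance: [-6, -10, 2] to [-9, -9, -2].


d = √((-6+ 9)² + (-10+ 9)² + (2+ 2)²)
  = √(9 + 1 + 16)
  = √26 = 5.099

5.099


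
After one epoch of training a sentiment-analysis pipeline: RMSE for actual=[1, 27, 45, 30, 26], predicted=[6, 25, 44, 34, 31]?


MSE = 71/5 = 14.2
RMSE = √(71/5) = 3.7683

3.7683


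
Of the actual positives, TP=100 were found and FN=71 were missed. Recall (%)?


Recall = TP/(TP+FN)
= 100/(100+71)
= 100/171 = 58.48%

58.48%


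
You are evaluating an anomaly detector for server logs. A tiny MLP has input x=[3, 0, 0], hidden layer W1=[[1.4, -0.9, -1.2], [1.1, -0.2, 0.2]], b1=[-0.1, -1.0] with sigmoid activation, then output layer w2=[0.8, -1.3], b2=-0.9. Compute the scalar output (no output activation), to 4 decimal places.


z1[0] = (1.4)·(3) + (-0.9)·(0) + (-1.2)·(0) - 0.1 = 4.1
z1[1] = (1.1)·(3) + (-0.2)·(0) + (0.2)·(0) - 1.0 = 2.3
h = sigmoid(z1) = [0.9837, 0.9089]
output = (0.8)·(0.9837) + (-1.3)·(0.9089) - 0.9 = -1.2946

-1.2946


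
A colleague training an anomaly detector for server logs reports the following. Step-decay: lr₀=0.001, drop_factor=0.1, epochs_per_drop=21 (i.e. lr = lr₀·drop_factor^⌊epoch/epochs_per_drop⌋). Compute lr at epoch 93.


n_drops = ⌊93/21⌋ = 4
lr = 0.001·0.1^4 = 0.001·0.0001 = 0.0000001

0.0000001


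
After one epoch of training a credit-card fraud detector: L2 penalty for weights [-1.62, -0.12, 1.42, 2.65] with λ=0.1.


‖w‖₂² = (-1.62)² + (-0.12)² + (1.42)² + (2.65)²
     = 2.6244 + 0.0144 + 2.0164 + 7.0225
     = 11.6777
λ·‖w‖₂² = 0.1·11.6777 = 1.16777

1.16777


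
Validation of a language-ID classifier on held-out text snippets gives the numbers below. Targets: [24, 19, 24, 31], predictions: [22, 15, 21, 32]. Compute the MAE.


Absolute errors: |24-22|=2, |19-15|=4, |24-21|=3, |31-32|=1
Sum = 10
MAE = 10/4 = 5/2

5/2


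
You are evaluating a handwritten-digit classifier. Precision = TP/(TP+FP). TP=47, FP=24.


Precision = TP/(TP+FP)
= 47/(47+24)
= 47/71 = 66.2%

66.2%


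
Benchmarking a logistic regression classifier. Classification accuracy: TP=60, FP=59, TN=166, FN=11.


Accuracy = (TP+TN)/(TP+TN+FP+FN)
= (60+166)/(296)
= 226/296 = 76.35%

76.35%


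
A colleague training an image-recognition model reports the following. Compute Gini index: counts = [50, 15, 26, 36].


Probabilities: [50/127, 15/127, 26/127, 36/127] ≈ [0.3937, 0.1181, 0.2047, 0.2835]
Σpᵢ² = (2500 + 225 + 676 + 1296)/127² = 4697/16129
Gini = 1 - Σpᵢ² = 1 - 4697/16129 = 0.7088

0.7088


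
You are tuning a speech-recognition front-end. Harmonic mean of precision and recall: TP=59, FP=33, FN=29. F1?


Precision = 59/92 = 0.6413
Recall = 59/88 = 0.6705
F1 = 2·P·R/(P+R) = 2·TP/(2·TP+FP+FN) = 118/(118+33+29) = 118/180 = 0.6556

0.6556


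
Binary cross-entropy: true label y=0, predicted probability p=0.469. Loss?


BCE = -[y·ln(p) + (1-y)·ln(1-p)]
= -0 - 1·ln(1-0.469)
= -ln(0.531) = 0.633

0.633


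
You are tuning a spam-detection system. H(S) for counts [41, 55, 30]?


Probabilities: [41/126, 55/126, 30/126] ≈ [0.3254, 0.4365, 0.2381]
H = -((41/126)·log₂(41/126) + (55/126)·log₂(55/126) + (30/126)·log₂(30/126))
  = 1.542 bits

1.542 bits


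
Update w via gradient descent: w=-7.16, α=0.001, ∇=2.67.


w_new = w - α·∇
= -7.16 - 0.001·2.67
= -7.16 - 0.00267
= -7.16267

-7.16267


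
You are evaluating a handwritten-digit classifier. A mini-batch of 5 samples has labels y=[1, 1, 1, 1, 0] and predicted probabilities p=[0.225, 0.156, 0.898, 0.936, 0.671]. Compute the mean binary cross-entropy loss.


L[0] = -ln(0.225) = 1.4917
L[1] = -ln(0.156) = 1.8579
L[2] = -ln(0.898) = 0.1076
L[3] = -ln(0.936) = 0.0661
L[4] = -ln(1-0.671) = -ln(0.329) = 1.1117
mean = (1.4917 + 1.8579 + 0.1076 + 0.0661 + 1.1117)/5 = 0.927

0.927


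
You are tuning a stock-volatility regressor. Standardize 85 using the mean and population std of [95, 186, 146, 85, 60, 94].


μ = 111, σ = 42.1742
z = (85 - 111)/42.1742 = -0.6165

-0.6165


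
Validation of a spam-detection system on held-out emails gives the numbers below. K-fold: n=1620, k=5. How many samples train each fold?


Fold size = 1620/5 = 324
Training per fold = 1620 - 324 = 1296

1296


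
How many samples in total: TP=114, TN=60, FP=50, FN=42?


Total = TP + TN + FP + FN
= 114 + 60 + 50 + 42
= 266
(Predicted positive: 164, predicted negative: 102)

266


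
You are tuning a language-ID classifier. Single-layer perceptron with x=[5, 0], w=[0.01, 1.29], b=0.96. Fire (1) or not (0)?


z = (5)·(0.01) + (0)·(1.29) + 0.96
  = 1.01
step(z) = 1 (z≥0)

1


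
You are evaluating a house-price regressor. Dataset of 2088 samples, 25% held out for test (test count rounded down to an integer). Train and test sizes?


Test = ⌊2088·25/100⌋ = 522
Train = 2088 - 522 = 1566

Train: 1566, Test: 522


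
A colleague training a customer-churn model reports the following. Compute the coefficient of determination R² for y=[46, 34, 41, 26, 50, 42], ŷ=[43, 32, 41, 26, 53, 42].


ȳ = 39.8333
SS_res = Σ(y-ŷ)² = 22
SS_tot = Σ(y-ȳ)² = 372.83
R² = 1 - SS_res/SS_tot = 1 - 0.059 = 0.941

0.941


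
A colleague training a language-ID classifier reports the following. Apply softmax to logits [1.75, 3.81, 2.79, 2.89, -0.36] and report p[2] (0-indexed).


Exponentials: e^1.75=5.7546, e^3.81=45.1504, e^2.79=16.281, e^2.89=17.9933, e^-0.36=0.6977
Sum = 85.877
Softmax = [0.067, 0.5258, 0.1896, 0.2095, 0.0081]
p[2] = 16.281/85.877 = 0.1896

0.1896


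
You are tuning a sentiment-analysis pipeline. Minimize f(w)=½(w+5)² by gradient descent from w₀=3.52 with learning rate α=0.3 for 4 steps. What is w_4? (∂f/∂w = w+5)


step 1: grad = 3.52+5 = 8.52; w = 3.52 - 0.3·(8.52) = 0.964
step 2: grad = 0.964+5 = 5.964; w = 0.964 - 0.3·(5.964) = -0.8252
step 3: grad = -0.8252+5 = 4.1748; w = -0.8252 - 0.3·(4.1748) = -2.07764
step 4: grad = -2.07764+5 = 2.92236; w = -2.07764 - 0.3·(2.92236) = -2.954348

-2.954348


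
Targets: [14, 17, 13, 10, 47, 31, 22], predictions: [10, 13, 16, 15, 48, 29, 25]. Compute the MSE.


Squared errors: (14-10)²=16, (17-13)²=16, (13-16)²=9, (10-15)²=25, (47-48)²=1, (31-29)²=4, (22-25)²=9
Sum = 80
MSE = 80/7 = 80/7

80/7


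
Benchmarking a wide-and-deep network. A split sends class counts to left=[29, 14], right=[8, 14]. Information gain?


Parent = [37, 28], H_parent = 0.9861
H_left = 0.9103 (n=43), H_right = 0.9457 (n=22)
H_children = (43/65)·0.9103 + (22/65)·0.9457 = 0.9223
IG = 0.9861 - 0.9223 = 0.0638

0.0638


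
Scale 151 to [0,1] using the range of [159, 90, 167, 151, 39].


min=39, max=167
(151-39)/(167-39) = 112/128 = 0.875

0.875


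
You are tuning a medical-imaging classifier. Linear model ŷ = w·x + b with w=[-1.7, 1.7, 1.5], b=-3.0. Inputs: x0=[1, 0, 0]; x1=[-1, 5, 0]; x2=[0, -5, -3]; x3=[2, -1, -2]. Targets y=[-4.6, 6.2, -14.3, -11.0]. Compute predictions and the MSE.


ŷ0 = (-1.7)·(1) + (1.7)·(0) + (1.5)·(0) - 3.0 = -4.7
ŷ1 = (-1.7)·(-1) + (1.7)·(5) + (1.5)·(0) - 3.0 = 7.2
ŷ2 = (-1.7)·(0) + (1.7)·(-5) + (1.5)·(-3) - 3.0 = -16.0
ŷ3 = (-1.7)·(2) + (1.7)·(-1) + (1.5)·(-2) - 3.0 = -11.1
errors² = [0.01, 1.0, 2.89, 0.01]
MSE = 3.9100/4 = 0.9775

0.9775


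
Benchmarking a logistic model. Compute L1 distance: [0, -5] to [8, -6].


d = |0-8| + |-5+ 6|
  = 8 + 1
  = 9

9


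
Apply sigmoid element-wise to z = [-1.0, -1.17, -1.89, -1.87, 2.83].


σ(-1.0) = 1/(1+e^1.0) = 0.2689
σ(-1.17) = 1/(1+e^1.17) = 0.2369
σ(-1.89) = 1/(1+e^1.89) = 0.1312
σ(-1.87) = 1/(1+e^1.87) = 0.1335
σ(2.83) = 1/(1+e^-2.83) = 0.9443
result = [0.2689, 0.2369, 0.1312, 0.1335, 0.9443]

[0.2689, 0.2369, 0.1312, 0.1335, 0.9443]


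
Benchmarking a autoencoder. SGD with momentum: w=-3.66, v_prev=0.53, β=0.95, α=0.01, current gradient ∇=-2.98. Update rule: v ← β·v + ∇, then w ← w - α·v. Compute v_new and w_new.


v_new = 0.95·0.53 - 2.98 = 0.5035 - 2.98 = -2.4765
w_new = -3.66 - 0.01·-2.4765 = -3.66 + 0.024765 = -3.635235

v_new=-2.4765, w_new=-3.635235


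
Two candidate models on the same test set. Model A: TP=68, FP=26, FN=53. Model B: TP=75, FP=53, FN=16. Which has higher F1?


Model A: P=68/94=0.7234, R=68/121=0.562, F1=2PR/(P+R)=2TP/(2TP+FP+FN)=136/215=0.6326
Model B: P=75/128=0.5859, R=75/91=0.8242, F1=2PR/(P+R)=2TP/(2TP+FP+FN)=150/219=0.6849
0.6326 < 0.6849 → Model B

Model B


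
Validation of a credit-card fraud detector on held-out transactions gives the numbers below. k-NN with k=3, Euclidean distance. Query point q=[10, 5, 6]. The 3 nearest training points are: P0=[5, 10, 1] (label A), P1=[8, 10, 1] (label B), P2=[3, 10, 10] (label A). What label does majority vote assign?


d(q,P0) = 8.6603  (label A)
d(q,P1) = 7.3485  (label B)
d(q,P2) = 9.4868  (label A)
Votes: A=2, B=1
Majority → A

A


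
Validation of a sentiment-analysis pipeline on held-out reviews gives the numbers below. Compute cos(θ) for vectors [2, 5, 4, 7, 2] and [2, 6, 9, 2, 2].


A·B = 2·2 + 5·6 + 4·9 + 7·2 + 2·2 = 88
‖A‖ = √98 = 9.8995, ‖B‖ = √129 = 11.3578
cos = 88/(√98·√129) = 88/√12642 = 0.7827

0.7827


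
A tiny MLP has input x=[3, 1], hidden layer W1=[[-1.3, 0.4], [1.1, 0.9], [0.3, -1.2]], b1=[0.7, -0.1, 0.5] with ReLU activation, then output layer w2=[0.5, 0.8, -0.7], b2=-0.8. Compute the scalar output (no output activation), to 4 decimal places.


z1[0] = (-1.3)·(3) + (0.4)·(1) + 0.7 = -2.8
z1[1] = (1.1)·(3) + (0.9)·(1) - 0.1 = 4.1
z1[2] = (0.3)·(3) + (-1.2)·(1) + 0.5 = 0.2
h = ReLU(z1) = [0.0, 4.1, 0.2]
output = (0.5)·(0.0) + (0.8)·(4.1) + (-0.7)·(0.2) - 0.8 = 2.34

2.34


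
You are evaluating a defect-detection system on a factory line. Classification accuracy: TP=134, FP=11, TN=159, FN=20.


Accuracy = (TP+TN)/(TP+TN+FP+FN)
= (134+159)/(324)
= 293/324 = 90.43%

90.43%


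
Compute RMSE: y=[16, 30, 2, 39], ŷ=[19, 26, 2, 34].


MSE = 50/4 = 12.5
RMSE = √(50/4) = 3.5355

3.5355


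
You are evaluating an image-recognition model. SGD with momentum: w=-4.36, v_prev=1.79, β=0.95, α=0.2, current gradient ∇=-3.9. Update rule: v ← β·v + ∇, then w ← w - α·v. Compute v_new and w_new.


v_new = 0.95·1.79 - 3.9 = 1.7005 - 3.9 = -2.1995
w_new = -4.36 - 0.2·-2.1995 = -4.36 + 0.4399 = -3.9201

v_new=-2.1995, w_new=-3.9201


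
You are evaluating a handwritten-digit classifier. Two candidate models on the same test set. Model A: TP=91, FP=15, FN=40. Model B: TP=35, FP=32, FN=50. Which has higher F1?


Model A: P=91/106=0.8585, R=91/131=0.6947, F1=2PR/(P+R)=2TP/(2TP+FP+FN)=182/237=0.7679
Model B: P=35/67=0.5224, R=35/85=0.4118, F1=2PR/(P+R)=2TP/(2TP+FP+FN)=70/152=0.4605
0.7679 > 0.4605 → Model A

Model A


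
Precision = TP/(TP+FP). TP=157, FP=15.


Precision = TP/(TP+FP)
= 157/(157+15)
= 157/172 = 91.28%

91.28%


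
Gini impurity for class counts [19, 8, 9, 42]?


Probabilities: [19/78, 8/78, 9/78, 42/78] ≈ [0.2436, 0.1026, 0.1154, 0.5385]
Σpᵢ² = (361 + 64 + 81 + 1764)/78² = 2270/6084
Gini = 1 - Σpᵢ² = 1 - 2270/6084 = 0.6269

0.6269


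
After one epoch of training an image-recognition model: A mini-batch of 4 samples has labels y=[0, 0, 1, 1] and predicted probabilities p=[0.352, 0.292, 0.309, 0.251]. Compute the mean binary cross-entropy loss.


L[0] = -ln(1-0.352) = -ln(0.648) = 0.4339
L[1] = -ln(1-0.292) = -ln(0.708) = 0.3453
L[2] = -ln(0.309) = 1.1744
L[3] = -ln(0.251) = 1.3823
mean = (0.4339 + 0.3453 + 1.1744 + 1.3823)/4 = 0.834

0.834


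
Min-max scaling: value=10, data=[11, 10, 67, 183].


min=10, max=183
(10-10)/(183-10) = 0/173 = 0.0

0.0


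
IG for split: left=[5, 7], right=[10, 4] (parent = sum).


Parent = [15, 11], H_parent = 0.9829
H_left = 0.9799 (n=12), H_right = 0.8631 (n=14)
H_children = (12/26)·0.9799 + (14/26)·0.8631 = 0.917
IG = 0.9829 - 0.917 = 0.0659

0.0659


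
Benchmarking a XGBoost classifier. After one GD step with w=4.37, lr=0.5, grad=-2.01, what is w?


w_new = w - α·∇
= 4.37 - 0.5·-2.01
= 4.37 + 1.005
= 5.375

5.375


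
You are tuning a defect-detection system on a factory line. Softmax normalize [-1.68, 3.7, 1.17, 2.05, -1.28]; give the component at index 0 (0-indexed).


Exponentials: e^-1.68=0.1864, e^3.7=40.4473, e^1.17=3.222, e^2.05=7.7679, e^-1.28=0.278
Sum = 51.9016
Softmax = [0.0036, 0.7793, 0.0621, 0.1497, 0.0054]
p[0] = 0.1864/51.9016 = 0.0036

0.0036


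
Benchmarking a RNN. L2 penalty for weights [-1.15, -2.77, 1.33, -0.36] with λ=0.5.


‖w‖₂² = (-1.15)² + (-2.77)² + (1.33)² + (-0.36)²
     = 1.3225 + 7.6729 + 1.7689 + 0.1296
     = 10.8939
λ·‖w‖₂² = 0.5·10.8939 = 5.44695

5.44695


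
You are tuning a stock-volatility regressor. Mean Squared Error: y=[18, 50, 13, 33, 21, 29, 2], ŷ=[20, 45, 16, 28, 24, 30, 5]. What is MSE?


Squared errors: (18-20)²=4, (50-45)²=25, (13-16)²=9, (33-28)²=25, (21-24)²=9, (29-30)²=1, (2-5)²=9
Sum = 82
MSE = 82/7 = 82/7

82/7


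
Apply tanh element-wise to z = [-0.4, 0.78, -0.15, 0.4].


tanh(-0.4) = -0.3799
tanh(0.78) = 0.6527
tanh(-0.15) = -0.1489
tanh(0.4) = 0.3799
result = [-0.3799, 0.6527, -0.1489, 0.3799]

[-0.3799, 0.6527, -0.1489, 0.3799]


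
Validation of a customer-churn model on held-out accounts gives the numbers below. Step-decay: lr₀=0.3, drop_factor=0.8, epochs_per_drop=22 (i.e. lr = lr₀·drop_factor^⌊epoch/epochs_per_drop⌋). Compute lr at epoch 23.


n_drops = ⌊23/22⌋ = 1
lr = 0.3·0.8^1 = 0.3·0.8 = 0.24

0.24


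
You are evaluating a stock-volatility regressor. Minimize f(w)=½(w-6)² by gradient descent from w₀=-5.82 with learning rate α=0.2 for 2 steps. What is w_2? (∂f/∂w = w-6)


step 1: grad = -5.82-6 = -11.82; w = -5.82 - 0.2·(-11.82) = -3.456
step 2: grad = -3.456-6 = -9.456; w = -3.456 - 0.2·(-9.456) = -1.5648

-1.5648


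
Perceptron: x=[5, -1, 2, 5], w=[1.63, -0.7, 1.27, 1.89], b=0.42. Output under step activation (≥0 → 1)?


z = (5)·(1.63) + (-1)·(-0.7) + (2)·(1.27) + (5)·(1.89) + 0.42
  = 21.26
step(z) = 1 (z≥0)

1


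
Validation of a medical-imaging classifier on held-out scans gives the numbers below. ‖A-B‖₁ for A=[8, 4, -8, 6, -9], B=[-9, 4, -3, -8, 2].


d = |8+ 9| + |4-4| + |-8+ 3| + |6+ 8| + |-9-2|
  = 17 + 0 + 5 + 14 + 11
  = 47

47


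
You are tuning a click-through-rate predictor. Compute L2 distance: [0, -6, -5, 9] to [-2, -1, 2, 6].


d = √((0+ 2)² + (-6+ 1)² + (-5-2)² + (9-6)²)
  = √(4 + 25 + 49 + 9)
  = √87 = 9.3274

9.3274


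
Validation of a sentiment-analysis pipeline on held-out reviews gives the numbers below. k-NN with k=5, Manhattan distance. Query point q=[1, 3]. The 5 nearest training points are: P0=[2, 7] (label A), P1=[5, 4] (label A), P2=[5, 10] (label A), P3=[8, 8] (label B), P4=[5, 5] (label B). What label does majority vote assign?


d(q,P0) = 5  (label A)
d(q,P1) = 5  (label A)
d(q,P2) = 11  (label A)
d(q,P3) = 12  (label B)
d(q,P4) = 6  (label B)
Votes: A=3, B=2
Majority → A

A


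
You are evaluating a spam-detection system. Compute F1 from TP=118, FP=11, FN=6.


Precision = 118/129 = 0.9147
Recall = 118/124 = 0.9516
F1 = 2·P·R/(P+R) = 2·TP/(2·TP+FP+FN) = 236/(236+11+6) = 236/253 = 0.9328

0.9328


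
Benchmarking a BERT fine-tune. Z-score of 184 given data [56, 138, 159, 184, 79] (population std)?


μ = 123.2, σ = 48.3049
z = (184 - 123.2)/48.3049 = 1.2587

1.2587


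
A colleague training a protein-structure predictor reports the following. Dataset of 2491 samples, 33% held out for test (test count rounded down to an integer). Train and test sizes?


Test = ⌊2491·33/100⌋ = 822
Train = 2491 - 822 = 1669

Train: 1669, Test: 822


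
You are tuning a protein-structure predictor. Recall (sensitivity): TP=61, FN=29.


Recall = TP/(TP+FN)
= 61/(61+29)
= 61/90 = 67.78%

67.78%


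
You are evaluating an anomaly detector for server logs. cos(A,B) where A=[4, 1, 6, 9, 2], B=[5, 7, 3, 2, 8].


A·B = 4·5 + 1·7 + 6·3 + 9·2 + 2·8 = 79
‖A‖ = √138 = 11.7473, ‖B‖ = √151 = 12.2882
cos = 79/(√138·√151) = 79/√20838 = 0.5473

0.5473


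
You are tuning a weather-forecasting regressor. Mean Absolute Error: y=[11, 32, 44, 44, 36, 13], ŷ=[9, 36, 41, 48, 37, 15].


Absolute errors: |11-9|=2, |32-36|=4, |44-41|=3, |44-48|=4, |36-37|=1, |13-15|=2
Sum = 16
MAE = 16/6 = 8/3

8/3


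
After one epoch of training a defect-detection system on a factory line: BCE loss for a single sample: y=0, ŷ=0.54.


BCE = -[y·ln(p) + (1-y)·ln(1-p)]
= -0 - 1·ln(1-0.54)
= -ln(0.46) = 0.7765

0.7765


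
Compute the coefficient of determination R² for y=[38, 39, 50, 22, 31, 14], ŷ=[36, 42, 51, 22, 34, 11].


ȳ = 32.3333
SS_res = Σ(y-ŷ)² = 32
SS_tot = Σ(y-ȳ)² = 833.33
R² = 1 - SS_res/SS_tot = 1 - 0.0384 = 0.9616

0.9616


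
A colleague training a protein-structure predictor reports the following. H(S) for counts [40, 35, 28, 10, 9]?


Probabilities: [40/122, 35/122, 28/122, 10/122, 9/122] ≈ [0.3279, 0.2869, 0.2295, 0.082, 0.0738]
H = -((40/122)·log₂(40/122) + (35/122)·log₂(35/122) + (28/122)·log₂(28/122) + (10/122)·log₂(10/122) + (9/122)·log₂(9/122))
  = 2.1049 bits

2.1049 bits


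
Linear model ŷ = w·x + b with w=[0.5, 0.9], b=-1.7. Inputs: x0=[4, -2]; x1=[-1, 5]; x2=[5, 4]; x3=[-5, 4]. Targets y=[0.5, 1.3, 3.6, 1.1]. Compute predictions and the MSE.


ŷ0 = (0.5)·(4) + (0.9)·(-2) - 1.7 = -1.5
ŷ1 = (0.5)·(-1) + (0.9)·(5) - 1.7 = 2.3
ŷ2 = (0.5)·(5) + (0.9)·(4) - 1.7 = 4.4
ŷ3 = (0.5)·(-5) + (0.9)·(4) - 1.7 = -0.6
errors² = [4.0, 1.0, 0.64, 2.89]
MSE = 8.5300/4 = 2.1325

2.1325


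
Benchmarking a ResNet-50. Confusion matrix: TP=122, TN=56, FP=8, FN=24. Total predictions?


Total = TP + TN + FP + FN
= 122 + 56 + 8 + 24
= 210
(Predicted positive: 130, predicted negative: 80)

210


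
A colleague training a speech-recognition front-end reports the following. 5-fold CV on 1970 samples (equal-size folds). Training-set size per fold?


Fold size = 1970/5 = 394
Training per fold = 1970 - 394 = 1576

1576


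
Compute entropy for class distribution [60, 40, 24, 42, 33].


Probabilities: [60/199, 40/199, 24/199, 42/199, 33/199] ≈ [0.3015, 0.201, 0.1206, 0.2111, 0.1658]
H = -((60/199)·log₂(60/199) + (40/199)·log₂(40/199) + (24/199)·log₂(24/199) + (42/199)·log₂(42/199) + (33/199)·log₂(33/199))
  = 2.2584 bits

2.2584 bits


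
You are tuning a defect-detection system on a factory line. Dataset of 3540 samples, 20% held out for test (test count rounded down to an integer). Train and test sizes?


Test = ⌊3540·20/100⌋ = 708
Train = 3540 - 708 = 2832

Train: 2832, Test: 708


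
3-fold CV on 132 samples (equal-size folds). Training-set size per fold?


Fold size = 132/3 = 44
Training per fold = 132 - 44 = 88

88


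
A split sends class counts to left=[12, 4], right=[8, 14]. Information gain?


Parent = [20, 18], H_parent = 0.998
H_left = 0.8113 (n=16), H_right = 0.9457 (n=22)
H_children = (16/38)·0.8113 + (22/38)·0.9457 = 0.8891
IG = 0.998 - 0.8891 = 0.1089

0.1089


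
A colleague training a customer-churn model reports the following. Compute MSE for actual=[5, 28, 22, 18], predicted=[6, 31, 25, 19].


Squared errors: (5-6)²=1, (28-31)²=9, (22-25)²=9, (18-19)²=1
Sum = 20
MSE = 20/4 = 5

5


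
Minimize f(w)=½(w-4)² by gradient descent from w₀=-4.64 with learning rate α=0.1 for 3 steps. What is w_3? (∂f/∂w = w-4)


step 1: grad = -4.64-4 = -8.64; w = -4.64 - 0.1·(-8.64) = -3.776
step 2: grad = -3.776-4 = -7.776; w = -3.776 - 0.1·(-7.776) = -2.9984
step 3: grad = -2.9984-4 = -6.9984; w = -2.9984 - 0.1·(-6.9984) = -2.29856

-2.29856


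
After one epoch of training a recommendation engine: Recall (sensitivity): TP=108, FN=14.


Recall = TP/(TP+FN)
= 108/(108+14)
= 108/122 = 88.52%

88.52%


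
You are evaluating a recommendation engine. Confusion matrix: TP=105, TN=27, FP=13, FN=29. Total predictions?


Total = TP + TN + FP + FN
= 105 + 27 + 13 + 29
= 174
(Predicted positive: 118, predicted negative: 56)

174


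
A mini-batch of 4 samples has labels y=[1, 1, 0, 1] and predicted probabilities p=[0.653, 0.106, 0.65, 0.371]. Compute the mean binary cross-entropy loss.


L[0] = -ln(0.653) = 0.4262
L[1] = -ln(0.106) = 2.2443
L[2] = -ln(1-0.65) = -ln(0.35) = 1.0498
L[3] = -ln(0.371) = 0.9916
mean = (0.4262 + 2.2443 + 1.0498 + 0.9916)/4 = 1.178

1.178


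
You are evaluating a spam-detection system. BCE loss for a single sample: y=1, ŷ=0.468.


BCE = -[y·ln(p) + (1-y)·ln(1-p)]
= -1·ln(0.468) - 0
= -ln(0.468) = 0.7593

0.7593


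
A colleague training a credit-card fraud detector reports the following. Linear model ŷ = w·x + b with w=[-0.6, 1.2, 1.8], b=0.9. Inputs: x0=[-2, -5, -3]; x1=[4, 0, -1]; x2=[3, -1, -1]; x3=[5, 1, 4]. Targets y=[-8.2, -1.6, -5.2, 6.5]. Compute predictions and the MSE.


ŷ0 = (-0.6)·(-2) + (1.2)·(-5) + (1.8)·(-3) + 0.9 = -9.3
ŷ1 = (-0.6)·(4) + (1.2)·(0) + (1.8)·(-1) + 0.9 = -3.3
ŷ2 = (-0.6)·(3) + (1.2)·(-1) + (1.8)·(-1) + 0.9 = -3.9
ŷ3 = (-0.6)·(5) + (1.2)·(1) + (1.8)·(4) + 0.9 = 6.3
errors² = [1.21, 2.89, 1.69, 0.04]
MSE = 5.8300/4 = 1.4575

1.4575


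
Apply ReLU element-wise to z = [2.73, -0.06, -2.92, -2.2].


ReLU(2.73) = max(0, 2.73) = 2.73
ReLU(-0.06) = max(0, -0.06) = 0.0
ReLU(-2.92) = max(0, -2.92) = 0.0
ReLU(-2.2) = max(0, -2.2) = 0.0
result = [2.73, 0.0, 0.0, 0.0]

[2.73, 0.0, 0.0, 0.0]


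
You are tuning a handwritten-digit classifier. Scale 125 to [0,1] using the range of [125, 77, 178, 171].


min=77, max=178
(125-77)/(178-77) = 48/101 = 0.4752

0.4752


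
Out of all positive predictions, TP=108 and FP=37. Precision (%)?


Precision = TP/(TP+FP)
= 108/(108+37)
= 108/145 = 74.48%

74.48%


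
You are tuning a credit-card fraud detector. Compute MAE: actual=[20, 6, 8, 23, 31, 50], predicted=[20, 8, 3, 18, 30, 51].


Absolute errors: |20-20|=0, |6-8|=2, |8-3|=5, |23-18|=5, |31-30|=1, |50-51|=1
Sum = 14
MAE = 14/6 = 7/3

7/3


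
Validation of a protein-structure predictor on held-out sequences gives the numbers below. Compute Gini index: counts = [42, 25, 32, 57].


Probabilities: [42/156, 25/156, 32/156, 57/156] ≈ [0.2692, 0.1603, 0.2051, 0.3654]
Σpᵢ² = (1764 + 625 + 1024 + 3249)/156² = 6662/24336
Gini = 1 - Σpᵢ² = 1 - 6662/24336 = 0.7262

0.7262


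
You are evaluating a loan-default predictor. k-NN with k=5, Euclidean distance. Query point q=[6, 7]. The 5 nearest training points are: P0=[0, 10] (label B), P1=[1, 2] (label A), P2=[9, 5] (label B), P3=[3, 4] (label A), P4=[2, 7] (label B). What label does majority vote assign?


d(q,P0) = 6.7082  (label B)
d(q,P1) = 7.0711  (label A)
d(q,P2) = 3.6056  (label B)
d(q,P3) = 4.2426  (label A)
d(q,P4) = 4.0  (label B)
Votes: A=2, B=3
Majority → B

B


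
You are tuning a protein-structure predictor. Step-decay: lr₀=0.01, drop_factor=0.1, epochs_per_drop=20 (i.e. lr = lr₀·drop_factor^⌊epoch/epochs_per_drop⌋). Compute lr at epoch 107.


n_drops = ⌊107/20⌋ = 5
lr = 0.01·0.1^5 = 0.01·0.00001 = 0.0000001

0.0000001


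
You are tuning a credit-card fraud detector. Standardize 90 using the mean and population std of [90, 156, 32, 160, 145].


μ = 116.6, σ = 49.2081
z = (90 - 116.6)/49.2081 = -0.5406

-0.5406


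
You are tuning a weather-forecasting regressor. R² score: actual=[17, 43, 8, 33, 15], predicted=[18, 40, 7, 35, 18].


ȳ = 23.2
SS_res = Σ(y-ŷ)² = 24
SS_tot = Σ(y-ȳ)² = 824.8
R² = 1 - SS_res/SS_tot = 1 - 0.0291 = 0.9709

0.9709


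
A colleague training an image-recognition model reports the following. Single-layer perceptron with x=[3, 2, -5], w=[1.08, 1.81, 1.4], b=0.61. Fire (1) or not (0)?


z = (3)·(1.08) + (2)·(1.81) + (-5)·(1.4) + 0.61
  = 0.47
step(z) = 1 (z≥0)

1


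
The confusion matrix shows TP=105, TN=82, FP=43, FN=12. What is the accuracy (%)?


Accuracy = (TP+TN)/(TP+TN+FP+FN)
= (105+82)/(242)
= 187/242 = 77.27%

77.27%


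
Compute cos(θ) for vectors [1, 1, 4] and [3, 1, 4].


A·B = 1·3 + 1·1 + 4·4 = 20
‖A‖ = √18 = 4.2426, ‖B‖ = √26 = 5.099
cos = 20/(√18·√26) = 20/√468 = 0.9245

0.9245


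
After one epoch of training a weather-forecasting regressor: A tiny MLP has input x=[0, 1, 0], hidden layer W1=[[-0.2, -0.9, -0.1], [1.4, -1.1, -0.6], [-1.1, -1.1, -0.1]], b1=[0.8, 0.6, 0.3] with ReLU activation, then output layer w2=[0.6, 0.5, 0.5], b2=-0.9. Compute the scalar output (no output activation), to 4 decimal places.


z1[0] = (-0.2)·(0) + (-0.9)·(1) + (-0.1)·(0) + 0.8 = -0.1
z1[1] = (1.4)·(0) + (-1.1)·(1) + (-0.6)·(0) + 0.6 = -0.5
z1[2] = (-1.1)·(0) + (-1.1)·(1) + (-0.1)·(0) + 0.3 = -0.8
h = ReLU(z1) = [0.0, 0.0, 0.0]
output = (0.6)·(0.0) + (0.5)·(0.0) + (0.5)·(0.0) - 0.9 = -0.9

-0.9


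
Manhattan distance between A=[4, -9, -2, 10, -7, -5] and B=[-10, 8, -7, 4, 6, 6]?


d = |4+ 10| + |-9-8| + |-2+ 7| + |10-4| + |-7-6| + |-5-6|
  = 14 + 17 + 5 + 6 + 13 + 11
  = 66

66


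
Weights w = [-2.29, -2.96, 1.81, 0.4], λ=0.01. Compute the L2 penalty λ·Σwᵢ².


‖w‖₂² = (-2.29)² + (-2.96)² + (1.81)² + (0.4)²
     = 5.2441 + 8.7616 + 3.2761 + 0.16
     = 17.4418
λ·‖w‖₂² = 0.01·17.4418 = 0.174418

0.174418


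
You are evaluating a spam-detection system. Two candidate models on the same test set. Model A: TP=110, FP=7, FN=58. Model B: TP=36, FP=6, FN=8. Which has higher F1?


Model A: P=110/117=0.9402, R=110/168=0.6548, F1=2PR/(P+R)=2TP/(2TP+FP+FN)=220/285=0.7719
Model B: P=36/42=0.8571, R=36/44=0.8182, F1=2PR/(P+R)=2TP/(2TP+FP+FN)=72/86=0.8372
0.7719 < 0.8372 → Model B

Model B


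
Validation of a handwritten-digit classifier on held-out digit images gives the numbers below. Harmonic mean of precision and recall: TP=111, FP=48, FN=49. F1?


Precision = 111/159 = 0.6981
Recall = 111/160 = 0.6937
F1 = 2·P·R/(P+R) = 2·TP/(2·TP+FP+FN) = 222/(222+48+49) = 222/319 = 0.6959

0.6959


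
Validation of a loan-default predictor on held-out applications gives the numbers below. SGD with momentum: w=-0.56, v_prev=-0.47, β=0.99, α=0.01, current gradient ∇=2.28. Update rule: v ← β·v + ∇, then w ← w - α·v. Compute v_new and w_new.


v_new = 0.99·-0.47 + 2.28 = -0.4653 + 2.28 = 1.8147
w_new = -0.56 - 0.01·1.8147 = -0.56 - 0.018147 = -0.578147

v_new=1.8147, w_new=-0.578147


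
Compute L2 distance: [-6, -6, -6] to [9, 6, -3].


d = √((-6-9)² + (-6-6)² + (-6+ 3)²)
  = √(225 + 144 + 9)
  = √378 = 19.4422

19.4422


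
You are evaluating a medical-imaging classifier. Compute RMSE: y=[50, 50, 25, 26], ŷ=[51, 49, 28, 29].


MSE = 20/4 = 5
RMSE = √(20/4) = 2.2361

2.2361
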